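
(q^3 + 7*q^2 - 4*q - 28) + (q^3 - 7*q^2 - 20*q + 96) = 2*q^3 - 24*q + 68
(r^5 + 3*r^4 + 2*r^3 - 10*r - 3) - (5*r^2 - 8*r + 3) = r^5 + 3*r^4 + 2*r^3 - 5*r^2 - 2*r - 6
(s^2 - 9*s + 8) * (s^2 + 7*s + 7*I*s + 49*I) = s^4 - 2*s^3 + 7*I*s^3 - 55*s^2 - 14*I*s^2 + 56*s - 385*I*s + 392*I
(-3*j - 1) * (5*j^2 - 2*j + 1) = -15*j^3 + j^2 - j - 1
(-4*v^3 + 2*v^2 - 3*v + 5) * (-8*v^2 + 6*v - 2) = 32*v^5 - 40*v^4 + 44*v^3 - 62*v^2 + 36*v - 10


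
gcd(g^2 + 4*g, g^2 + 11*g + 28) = g + 4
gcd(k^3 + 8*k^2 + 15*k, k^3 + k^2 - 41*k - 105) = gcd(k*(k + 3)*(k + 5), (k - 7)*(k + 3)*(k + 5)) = k^2 + 8*k + 15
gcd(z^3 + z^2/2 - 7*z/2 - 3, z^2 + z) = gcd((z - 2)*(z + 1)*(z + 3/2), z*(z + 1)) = z + 1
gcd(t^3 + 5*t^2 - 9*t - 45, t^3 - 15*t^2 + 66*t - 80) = 1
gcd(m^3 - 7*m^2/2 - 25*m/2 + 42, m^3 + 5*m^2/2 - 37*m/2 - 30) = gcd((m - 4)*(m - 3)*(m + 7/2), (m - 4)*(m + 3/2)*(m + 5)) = m - 4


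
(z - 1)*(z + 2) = z^2 + z - 2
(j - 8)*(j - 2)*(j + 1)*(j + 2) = j^4 - 7*j^3 - 12*j^2 + 28*j + 32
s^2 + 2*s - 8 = (s - 2)*(s + 4)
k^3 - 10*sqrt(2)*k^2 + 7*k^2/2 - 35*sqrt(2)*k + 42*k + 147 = (k + 7/2)*(k - 7*sqrt(2))*(k - 3*sqrt(2))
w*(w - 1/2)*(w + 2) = w^3 + 3*w^2/2 - w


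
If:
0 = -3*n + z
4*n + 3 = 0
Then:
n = -3/4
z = -9/4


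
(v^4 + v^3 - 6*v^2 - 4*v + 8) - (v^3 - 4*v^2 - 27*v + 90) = v^4 - 2*v^2 + 23*v - 82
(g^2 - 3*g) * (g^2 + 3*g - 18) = g^4 - 27*g^2 + 54*g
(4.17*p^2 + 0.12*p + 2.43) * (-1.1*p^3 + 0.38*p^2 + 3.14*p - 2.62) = -4.587*p^5 + 1.4526*p^4 + 10.4664*p^3 - 9.6252*p^2 + 7.3158*p - 6.3666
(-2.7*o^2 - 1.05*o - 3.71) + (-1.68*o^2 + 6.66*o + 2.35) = -4.38*o^2 + 5.61*o - 1.36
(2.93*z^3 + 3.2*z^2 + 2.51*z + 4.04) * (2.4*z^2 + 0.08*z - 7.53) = 7.032*z^5 + 7.9144*z^4 - 15.7829*z^3 - 14.1992*z^2 - 18.5771*z - 30.4212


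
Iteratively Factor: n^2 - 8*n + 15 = (n - 3)*(n - 5)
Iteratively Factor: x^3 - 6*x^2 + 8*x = (x)*(x^2 - 6*x + 8) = x*(x - 4)*(x - 2)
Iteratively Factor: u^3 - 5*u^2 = (u)*(u^2 - 5*u) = u*(u - 5)*(u)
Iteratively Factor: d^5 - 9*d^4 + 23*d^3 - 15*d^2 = (d)*(d^4 - 9*d^3 + 23*d^2 - 15*d) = d*(d - 5)*(d^3 - 4*d^2 + 3*d) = d*(d - 5)*(d - 1)*(d^2 - 3*d) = d^2*(d - 5)*(d - 1)*(d - 3)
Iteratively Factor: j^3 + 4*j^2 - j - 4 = (j + 1)*(j^2 + 3*j - 4) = (j - 1)*(j + 1)*(j + 4)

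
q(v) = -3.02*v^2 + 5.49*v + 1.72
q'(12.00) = -66.99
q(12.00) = -367.28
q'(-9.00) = 59.85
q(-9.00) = -292.31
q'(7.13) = -37.58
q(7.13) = -112.66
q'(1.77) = -5.20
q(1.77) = 1.98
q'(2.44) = -9.25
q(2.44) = -2.86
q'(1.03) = -0.73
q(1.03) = 4.17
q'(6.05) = -31.05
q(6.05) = -75.61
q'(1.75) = -5.08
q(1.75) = 2.08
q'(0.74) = 1.02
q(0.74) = 4.13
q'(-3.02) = 23.73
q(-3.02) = -42.40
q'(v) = 5.49 - 6.04*v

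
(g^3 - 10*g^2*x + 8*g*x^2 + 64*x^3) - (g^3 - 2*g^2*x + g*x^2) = -8*g^2*x + 7*g*x^2 + 64*x^3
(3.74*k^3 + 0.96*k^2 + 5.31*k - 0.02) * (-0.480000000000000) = -1.7952*k^3 - 0.4608*k^2 - 2.5488*k + 0.0096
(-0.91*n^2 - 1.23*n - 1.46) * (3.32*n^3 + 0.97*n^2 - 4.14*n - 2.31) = -3.0212*n^5 - 4.9663*n^4 - 2.2729*n^3 + 5.7781*n^2 + 8.8857*n + 3.3726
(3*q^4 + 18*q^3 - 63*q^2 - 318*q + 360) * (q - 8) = 3*q^5 - 6*q^4 - 207*q^3 + 186*q^2 + 2904*q - 2880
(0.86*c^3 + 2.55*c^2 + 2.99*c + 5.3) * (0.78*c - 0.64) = 0.6708*c^4 + 1.4386*c^3 + 0.7002*c^2 + 2.2204*c - 3.392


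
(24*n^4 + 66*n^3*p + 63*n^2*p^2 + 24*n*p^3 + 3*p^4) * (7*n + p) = 168*n^5 + 486*n^4*p + 507*n^3*p^2 + 231*n^2*p^3 + 45*n*p^4 + 3*p^5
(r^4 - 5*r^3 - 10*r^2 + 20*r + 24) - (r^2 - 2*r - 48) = r^4 - 5*r^3 - 11*r^2 + 22*r + 72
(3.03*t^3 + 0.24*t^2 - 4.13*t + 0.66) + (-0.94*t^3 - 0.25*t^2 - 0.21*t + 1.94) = 2.09*t^3 - 0.01*t^2 - 4.34*t + 2.6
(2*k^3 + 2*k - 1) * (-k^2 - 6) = -2*k^5 - 14*k^3 + k^2 - 12*k + 6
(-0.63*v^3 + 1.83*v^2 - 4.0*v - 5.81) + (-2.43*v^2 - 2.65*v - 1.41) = -0.63*v^3 - 0.6*v^2 - 6.65*v - 7.22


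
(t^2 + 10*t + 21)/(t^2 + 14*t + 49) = (t + 3)/(t + 7)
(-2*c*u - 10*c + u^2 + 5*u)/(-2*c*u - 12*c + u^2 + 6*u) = (u + 5)/(u + 6)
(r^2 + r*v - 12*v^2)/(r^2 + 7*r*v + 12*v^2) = (r - 3*v)/(r + 3*v)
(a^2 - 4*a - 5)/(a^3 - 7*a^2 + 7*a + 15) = 1/(a - 3)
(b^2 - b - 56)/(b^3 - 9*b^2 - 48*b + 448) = 1/(b - 8)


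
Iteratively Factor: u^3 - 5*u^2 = (u)*(u^2 - 5*u) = u^2*(u - 5)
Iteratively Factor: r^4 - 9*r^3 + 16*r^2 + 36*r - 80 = (r - 2)*(r^3 - 7*r^2 + 2*r + 40) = (r - 2)*(r + 2)*(r^2 - 9*r + 20) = (r - 4)*(r - 2)*(r + 2)*(r - 5)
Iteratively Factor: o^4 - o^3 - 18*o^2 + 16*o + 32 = (o + 1)*(o^3 - 2*o^2 - 16*o + 32) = (o - 4)*(o + 1)*(o^2 + 2*o - 8) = (o - 4)*(o - 2)*(o + 1)*(o + 4)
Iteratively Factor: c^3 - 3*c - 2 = (c - 2)*(c^2 + 2*c + 1) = (c - 2)*(c + 1)*(c + 1)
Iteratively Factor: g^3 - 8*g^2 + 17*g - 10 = (g - 2)*(g^2 - 6*g + 5) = (g - 2)*(g - 1)*(g - 5)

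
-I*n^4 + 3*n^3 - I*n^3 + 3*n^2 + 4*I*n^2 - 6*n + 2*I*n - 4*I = (n + 2)*(n + I)*(n + 2*I)*(-I*n + I)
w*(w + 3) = w^2 + 3*w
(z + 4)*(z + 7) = z^2 + 11*z + 28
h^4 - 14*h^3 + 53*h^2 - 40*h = h*(h - 8)*(h - 5)*(h - 1)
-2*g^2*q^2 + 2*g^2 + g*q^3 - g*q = (-2*g + q)*(q - 1)*(g*q + g)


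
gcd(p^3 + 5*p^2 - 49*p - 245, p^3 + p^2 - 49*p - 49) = p^2 - 49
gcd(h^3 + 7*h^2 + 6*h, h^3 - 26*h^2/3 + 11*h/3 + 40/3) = h + 1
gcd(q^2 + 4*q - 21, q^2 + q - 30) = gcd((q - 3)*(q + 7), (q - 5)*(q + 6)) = 1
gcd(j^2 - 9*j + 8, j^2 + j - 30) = 1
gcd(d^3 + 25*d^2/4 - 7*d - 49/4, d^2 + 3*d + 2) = d + 1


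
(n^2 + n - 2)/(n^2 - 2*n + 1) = (n + 2)/(n - 1)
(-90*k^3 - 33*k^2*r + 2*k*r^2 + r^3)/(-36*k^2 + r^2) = (15*k^2 + 8*k*r + r^2)/(6*k + r)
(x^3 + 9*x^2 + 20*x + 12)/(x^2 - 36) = (x^2 + 3*x + 2)/(x - 6)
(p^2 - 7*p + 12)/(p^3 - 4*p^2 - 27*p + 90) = (p - 4)/(p^2 - p - 30)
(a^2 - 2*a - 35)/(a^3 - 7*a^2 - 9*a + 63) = (a + 5)/(a^2 - 9)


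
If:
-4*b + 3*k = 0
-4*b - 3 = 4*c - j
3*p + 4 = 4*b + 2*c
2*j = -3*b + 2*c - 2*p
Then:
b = 11*p + 18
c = -41*p/2 - 34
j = -38*p - 61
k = 44*p/3 + 24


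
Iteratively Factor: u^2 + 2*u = (u)*(u + 2)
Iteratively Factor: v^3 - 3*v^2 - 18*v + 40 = (v - 2)*(v^2 - v - 20) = (v - 2)*(v + 4)*(v - 5)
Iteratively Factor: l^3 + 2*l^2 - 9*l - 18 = (l - 3)*(l^2 + 5*l + 6) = (l - 3)*(l + 3)*(l + 2)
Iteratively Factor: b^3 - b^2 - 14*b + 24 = (b + 4)*(b^2 - 5*b + 6) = (b - 2)*(b + 4)*(b - 3)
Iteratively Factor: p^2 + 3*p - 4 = (p + 4)*(p - 1)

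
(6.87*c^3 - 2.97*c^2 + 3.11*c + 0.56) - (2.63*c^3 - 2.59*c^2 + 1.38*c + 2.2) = 4.24*c^3 - 0.38*c^2 + 1.73*c - 1.64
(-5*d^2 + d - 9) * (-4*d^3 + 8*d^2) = 20*d^5 - 44*d^4 + 44*d^3 - 72*d^2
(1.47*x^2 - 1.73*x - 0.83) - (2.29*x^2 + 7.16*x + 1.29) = -0.82*x^2 - 8.89*x - 2.12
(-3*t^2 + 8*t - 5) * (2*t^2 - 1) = -6*t^4 + 16*t^3 - 7*t^2 - 8*t + 5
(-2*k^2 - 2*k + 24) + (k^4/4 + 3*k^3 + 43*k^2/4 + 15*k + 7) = k^4/4 + 3*k^3 + 35*k^2/4 + 13*k + 31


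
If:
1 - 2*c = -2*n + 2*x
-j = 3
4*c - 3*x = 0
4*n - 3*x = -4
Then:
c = -3/8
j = -3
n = -11/8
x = -1/2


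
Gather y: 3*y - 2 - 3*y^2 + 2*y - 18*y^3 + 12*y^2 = -18*y^3 + 9*y^2 + 5*y - 2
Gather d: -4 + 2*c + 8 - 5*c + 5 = 9 - 3*c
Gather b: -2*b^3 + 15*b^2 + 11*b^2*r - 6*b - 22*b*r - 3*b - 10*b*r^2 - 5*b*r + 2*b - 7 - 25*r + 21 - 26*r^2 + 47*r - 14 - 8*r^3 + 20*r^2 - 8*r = -2*b^3 + b^2*(11*r + 15) + b*(-10*r^2 - 27*r - 7) - 8*r^3 - 6*r^2 + 14*r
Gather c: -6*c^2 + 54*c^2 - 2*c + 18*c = 48*c^2 + 16*c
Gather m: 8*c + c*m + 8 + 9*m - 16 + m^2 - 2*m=8*c + m^2 + m*(c + 7) - 8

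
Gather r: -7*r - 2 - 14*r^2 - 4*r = -14*r^2 - 11*r - 2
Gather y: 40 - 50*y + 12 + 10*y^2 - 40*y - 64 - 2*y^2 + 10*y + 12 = 8*y^2 - 80*y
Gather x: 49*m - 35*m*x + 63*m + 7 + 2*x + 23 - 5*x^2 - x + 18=112*m - 5*x^2 + x*(1 - 35*m) + 48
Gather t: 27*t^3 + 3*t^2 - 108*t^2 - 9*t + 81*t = 27*t^3 - 105*t^2 + 72*t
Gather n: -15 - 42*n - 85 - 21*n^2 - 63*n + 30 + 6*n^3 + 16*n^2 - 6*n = 6*n^3 - 5*n^2 - 111*n - 70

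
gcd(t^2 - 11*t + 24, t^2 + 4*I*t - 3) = 1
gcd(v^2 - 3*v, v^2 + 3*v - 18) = v - 3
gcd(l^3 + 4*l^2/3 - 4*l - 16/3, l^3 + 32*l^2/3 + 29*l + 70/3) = l + 2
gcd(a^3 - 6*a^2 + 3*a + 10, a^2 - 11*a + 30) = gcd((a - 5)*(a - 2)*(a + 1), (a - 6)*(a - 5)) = a - 5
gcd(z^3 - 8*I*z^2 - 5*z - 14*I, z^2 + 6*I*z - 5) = z + I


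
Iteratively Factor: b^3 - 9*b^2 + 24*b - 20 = (b - 2)*(b^2 - 7*b + 10) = (b - 2)^2*(b - 5)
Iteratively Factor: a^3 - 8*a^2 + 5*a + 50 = (a + 2)*(a^2 - 10*a + 25) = (a - 5)*(a + 2)*(a - 5)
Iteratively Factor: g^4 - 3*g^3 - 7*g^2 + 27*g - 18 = (g - 1)*(g^3 - 2*g^2 - 9*g + 18) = (g - 1)*(g + 3)*(g^2 - 5*g + 6) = (g - 3)*(g - 1)*(g + 3)*(g - 2)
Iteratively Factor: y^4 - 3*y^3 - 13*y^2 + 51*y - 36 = (y + 4)*(y^3 - 7*y^2 + 15*y - 9) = (y - 3)*(y + 4)*(y^2 - 4*y + 3) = (y - 3)*(y - 1)*(y + 4)*(y - 3)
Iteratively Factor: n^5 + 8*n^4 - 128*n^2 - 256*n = (n + 4)*(n^4 + 4*n^3 - 16*n^2 - 64*n) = (n + 4)^2*(n^3 - 16*n) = (n + 4)^3*(n^2 - 4*n) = n*(n + 4)^3*(n - 4)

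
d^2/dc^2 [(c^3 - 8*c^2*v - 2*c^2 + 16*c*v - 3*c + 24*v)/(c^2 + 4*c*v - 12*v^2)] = 6*(-20*c^3*v^2 - 8*c^3*v + c^3 + 144*c^2*v^3 + 24*c^2*v^2 - 24*c^2*v - 144*c*v^4 - 192*c*v^3 - 60*c*v^2 + 384*v^5 - 160*v^4 - 176*v^3)/(-c^6 - 12*c^5*v - 12*c^4*v^2 + 224*c^3*v^3 + 144*c^2*v^4 - 1728*c*v^5 + 1728*v^6)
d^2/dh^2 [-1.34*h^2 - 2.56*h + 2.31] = -2.68000000000000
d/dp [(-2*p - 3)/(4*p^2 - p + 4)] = (-8*p^2 + 2*p + (2*p + 3)*(8*p - 1) - 8)/(4*p^2 - p + 4)^2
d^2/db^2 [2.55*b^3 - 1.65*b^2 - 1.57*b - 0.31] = 15.3*b - 3.3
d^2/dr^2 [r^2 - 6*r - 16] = 2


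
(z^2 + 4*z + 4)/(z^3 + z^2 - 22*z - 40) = (z + 2)/(z^2 - z - 20)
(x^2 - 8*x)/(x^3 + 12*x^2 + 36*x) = (x - 8)/(x^2 + 12*x + 36)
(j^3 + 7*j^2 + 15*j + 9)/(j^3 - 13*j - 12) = (j + 3)/(j - 4)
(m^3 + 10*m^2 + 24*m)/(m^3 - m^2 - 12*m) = (m^2 + 10*m + 24)/(m^2 - m - 12)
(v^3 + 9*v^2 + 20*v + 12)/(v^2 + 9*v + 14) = (v^2 + 7*v + 6)/(v + 7)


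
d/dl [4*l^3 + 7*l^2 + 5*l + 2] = 12*l^2 + 14*l + 5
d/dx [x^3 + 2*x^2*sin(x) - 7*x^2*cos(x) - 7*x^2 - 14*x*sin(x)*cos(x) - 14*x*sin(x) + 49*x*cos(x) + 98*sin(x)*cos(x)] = 7*x^2*sin(x) + 2*x^2*cos(x) + 3*x^2 - 45*x*sin(x) - 28*x*cos(x) - 14*x*cos(2*x) - 14*x - 14*sin(x) - 7*sin(2*x) + 49*cos(x) + 98*cos(2*x)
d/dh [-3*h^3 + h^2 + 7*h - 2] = -9*h^2 + 2*h + 7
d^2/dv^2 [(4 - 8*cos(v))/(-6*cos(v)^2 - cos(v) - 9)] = 4*(-162*(1 - cos(2*v))^2*cos(v) + 39*(1 - cos(2*v))^2 - 423*cos(v)/2 - 101*cos(2*v)/2 + 117*cos(3*v)/2 + 36*cos(5*v) - 273/2)/(cos(v) + 3*cos(2*v) + 12)^3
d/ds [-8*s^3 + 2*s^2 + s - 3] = -24*s^2 + 4*s + 1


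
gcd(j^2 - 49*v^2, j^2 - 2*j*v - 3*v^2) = 1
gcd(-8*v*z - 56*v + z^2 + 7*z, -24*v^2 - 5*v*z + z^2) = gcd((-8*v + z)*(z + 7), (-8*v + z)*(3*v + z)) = -8*v + z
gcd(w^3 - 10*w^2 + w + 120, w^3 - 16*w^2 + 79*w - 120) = w^2 - 13*w + 40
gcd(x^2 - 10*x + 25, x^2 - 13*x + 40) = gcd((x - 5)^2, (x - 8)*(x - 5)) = x - 5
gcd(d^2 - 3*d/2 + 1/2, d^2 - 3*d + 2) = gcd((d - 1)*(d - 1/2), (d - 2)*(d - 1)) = d - 1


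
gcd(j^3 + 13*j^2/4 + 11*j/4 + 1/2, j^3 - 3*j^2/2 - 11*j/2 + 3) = j + 2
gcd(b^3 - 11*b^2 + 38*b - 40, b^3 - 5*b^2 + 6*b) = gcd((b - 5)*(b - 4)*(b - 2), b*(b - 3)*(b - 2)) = b - 2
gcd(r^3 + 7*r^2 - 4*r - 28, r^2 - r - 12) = 1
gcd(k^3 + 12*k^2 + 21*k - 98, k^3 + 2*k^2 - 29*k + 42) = k^2 + 5*k - 14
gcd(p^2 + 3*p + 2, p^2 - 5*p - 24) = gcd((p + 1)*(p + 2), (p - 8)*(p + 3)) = 1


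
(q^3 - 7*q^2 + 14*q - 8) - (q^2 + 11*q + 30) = q^3 - 8*q^2 + 3*q - 38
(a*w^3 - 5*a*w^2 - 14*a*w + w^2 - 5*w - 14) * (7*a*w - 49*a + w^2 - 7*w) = 7*a^2*w^4 - 84*a^2*w^3 + 147*a^2*w^2 + 686*a^2*w + a*w^5 - 12*a*w^4 + 28*a*w^3 + 14*a*w^2 + 147*a*w + 686*a + w^4 - 12*w^3 + 21*w^2 + 98*w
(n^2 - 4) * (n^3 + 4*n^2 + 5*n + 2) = n^5 + 4*n^4 + n^3 - 14*n^2 - 20*n - 8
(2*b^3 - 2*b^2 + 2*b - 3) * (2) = 4*b^3 - 4*b^2 + 4*b - 6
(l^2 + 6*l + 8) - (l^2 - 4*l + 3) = 10*l + 5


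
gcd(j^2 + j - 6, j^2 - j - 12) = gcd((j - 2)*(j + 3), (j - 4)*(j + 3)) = j + 3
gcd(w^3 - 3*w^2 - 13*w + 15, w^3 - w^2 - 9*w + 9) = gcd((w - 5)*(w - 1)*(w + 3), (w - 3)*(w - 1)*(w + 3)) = w^2 + 2*w - 3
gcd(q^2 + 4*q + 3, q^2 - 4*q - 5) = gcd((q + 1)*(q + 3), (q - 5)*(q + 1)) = q + 1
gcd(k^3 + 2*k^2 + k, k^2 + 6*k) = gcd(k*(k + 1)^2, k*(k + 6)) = k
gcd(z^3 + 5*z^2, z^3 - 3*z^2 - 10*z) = z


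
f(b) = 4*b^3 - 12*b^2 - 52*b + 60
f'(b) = 12*b^2 - 24*b - 52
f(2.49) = -82.13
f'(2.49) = -37.36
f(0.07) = 56.30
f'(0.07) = -53.62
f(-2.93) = 8.73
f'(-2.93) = 121.34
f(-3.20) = -27.55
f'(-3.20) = 147.68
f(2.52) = -83.23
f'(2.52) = -36.28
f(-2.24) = 71.31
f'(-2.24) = 61.97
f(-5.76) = -803.02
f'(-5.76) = 484.37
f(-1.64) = 95.36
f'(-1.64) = 19.64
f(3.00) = -96.00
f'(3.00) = -16.00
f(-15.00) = -15360.00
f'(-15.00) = 3008.00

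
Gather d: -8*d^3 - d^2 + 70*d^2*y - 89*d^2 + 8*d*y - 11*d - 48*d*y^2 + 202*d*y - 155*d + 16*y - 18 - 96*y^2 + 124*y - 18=-8*d^3 + d^2*(70*y - 90) + d*(-48*y^2 + 210*y - 166) - 96*y^2 + 140*y - 36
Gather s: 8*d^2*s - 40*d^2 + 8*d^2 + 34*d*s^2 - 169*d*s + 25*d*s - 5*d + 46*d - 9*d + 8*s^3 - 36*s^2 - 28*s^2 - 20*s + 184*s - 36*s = -32*d^2 + 32*d + 8*s^3 + s^2*(34*d - 64) + s*(8*d^2 - 144*d + 128)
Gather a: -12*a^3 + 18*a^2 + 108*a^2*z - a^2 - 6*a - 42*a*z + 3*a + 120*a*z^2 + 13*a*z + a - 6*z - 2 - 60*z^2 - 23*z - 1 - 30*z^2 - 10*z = -12*a^3 + a^2*(108*z + 17) + a*(120*z^2 - 29*z - 2) - 90*z^2 - 39*z - 3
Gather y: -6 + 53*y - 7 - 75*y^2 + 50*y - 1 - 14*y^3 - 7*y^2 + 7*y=-14*y^3 - 82*y^2 + 110*y - 14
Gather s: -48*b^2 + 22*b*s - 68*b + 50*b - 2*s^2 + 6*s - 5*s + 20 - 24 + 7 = -48*b^2 - 18*b - 2*s^2 + s*(22*b + 1) + 3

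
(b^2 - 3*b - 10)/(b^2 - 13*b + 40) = (b + 2)/(b - 8)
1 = 1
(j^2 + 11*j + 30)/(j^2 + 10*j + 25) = (j + 6)/(j + 5)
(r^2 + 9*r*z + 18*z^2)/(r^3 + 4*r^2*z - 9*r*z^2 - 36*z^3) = (-r - 6*z)/(-r^2 - r*z + 12*z^2)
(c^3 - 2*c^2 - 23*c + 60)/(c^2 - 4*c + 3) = (c^2 + c - 20)/(c - 1)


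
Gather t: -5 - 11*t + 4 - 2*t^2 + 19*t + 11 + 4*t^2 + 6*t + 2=2*t^2 + 14*t + 12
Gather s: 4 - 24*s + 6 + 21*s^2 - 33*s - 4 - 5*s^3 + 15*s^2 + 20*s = -5*s^3 + 36*s^2 - 37*s + 6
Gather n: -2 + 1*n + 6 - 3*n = 4 - 2*n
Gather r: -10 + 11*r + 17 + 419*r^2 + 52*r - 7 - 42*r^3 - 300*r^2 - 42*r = -42*r^3 + 119*r^2 + 21*r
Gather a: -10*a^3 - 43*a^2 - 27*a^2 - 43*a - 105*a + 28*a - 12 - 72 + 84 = -10*a^3 - 70*a^2 - 120*a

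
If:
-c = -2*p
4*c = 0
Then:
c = 0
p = 0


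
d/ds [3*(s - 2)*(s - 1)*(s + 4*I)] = 9*s^2 + s*(-18 + 24*I) + 6 - 36*I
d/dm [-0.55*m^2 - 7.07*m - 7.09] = -1.1*m - 7.07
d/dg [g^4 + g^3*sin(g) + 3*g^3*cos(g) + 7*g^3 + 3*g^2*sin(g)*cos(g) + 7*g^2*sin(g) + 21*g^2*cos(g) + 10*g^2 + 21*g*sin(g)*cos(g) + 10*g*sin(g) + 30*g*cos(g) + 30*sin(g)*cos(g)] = -3*g^3*sin(g) + g^3*cos(g) + 4*g^3 - 18*g^2*sin(g) + 16*g^2*cos(g) + 3*g^2*cos(2*g) + 21*g^2 - 16*g*sin(g) + 3*g*sin(2*g) + 52*g*cos(g) + 21*g*cos(2*g) + 20*g + 10*sin(g) + 21*sin(2*g)/2 + 30*cos(g) + 30*cos(2*g)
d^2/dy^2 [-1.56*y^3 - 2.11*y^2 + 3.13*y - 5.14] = -9.36*y - 4.22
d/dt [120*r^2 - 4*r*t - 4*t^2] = -4*r - 8*t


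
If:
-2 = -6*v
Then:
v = 1/3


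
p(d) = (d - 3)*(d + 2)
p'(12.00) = 23.00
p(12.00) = 126.00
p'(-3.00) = -7.00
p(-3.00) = 6.00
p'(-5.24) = -11.48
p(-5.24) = 26.70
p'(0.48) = -0.04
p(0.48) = -6.25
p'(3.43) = 5.86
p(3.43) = 2.33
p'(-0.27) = -1.54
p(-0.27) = -5.66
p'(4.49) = 7.98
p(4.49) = 9.67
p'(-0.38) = -1.76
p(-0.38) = -5.48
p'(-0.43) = -1.86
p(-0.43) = -5.39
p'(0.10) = -0.80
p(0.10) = -6.09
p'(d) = 2*d - 1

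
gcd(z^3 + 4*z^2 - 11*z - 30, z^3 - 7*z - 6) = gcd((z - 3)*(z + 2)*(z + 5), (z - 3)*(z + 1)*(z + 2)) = z^2 - z - 6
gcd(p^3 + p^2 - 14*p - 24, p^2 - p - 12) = p^2 - p - 12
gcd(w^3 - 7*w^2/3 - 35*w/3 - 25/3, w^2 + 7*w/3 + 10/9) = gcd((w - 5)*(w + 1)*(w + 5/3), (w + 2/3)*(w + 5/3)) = w + 5/3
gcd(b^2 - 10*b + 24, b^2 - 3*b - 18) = b - 6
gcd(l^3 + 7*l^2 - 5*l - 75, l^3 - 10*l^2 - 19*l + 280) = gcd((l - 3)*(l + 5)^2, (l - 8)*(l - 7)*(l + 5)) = l + 5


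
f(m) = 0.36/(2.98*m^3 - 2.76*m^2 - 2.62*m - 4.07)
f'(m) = 0.36*(-8.94*m^2 + 5.52*m + 2.62)/(2.98*m^3 - 2.76*m^2 - 2.62*m - 4.07)^2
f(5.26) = 0.00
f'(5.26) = -0.00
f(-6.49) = -0.00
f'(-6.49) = -0.00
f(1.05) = -0.06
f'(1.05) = -0.01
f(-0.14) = -0.10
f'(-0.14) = 0.04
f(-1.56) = -0.02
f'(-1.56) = -0.03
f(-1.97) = -0.01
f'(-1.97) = -0.01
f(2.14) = 0.05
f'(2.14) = -0.20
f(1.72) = -0.23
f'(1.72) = -2.07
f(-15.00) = -0.00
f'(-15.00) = -0.00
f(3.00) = 0.01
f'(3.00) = -0.01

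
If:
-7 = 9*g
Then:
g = -7/9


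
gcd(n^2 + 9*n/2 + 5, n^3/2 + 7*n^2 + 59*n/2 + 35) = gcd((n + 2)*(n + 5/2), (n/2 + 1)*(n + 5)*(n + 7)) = n + 2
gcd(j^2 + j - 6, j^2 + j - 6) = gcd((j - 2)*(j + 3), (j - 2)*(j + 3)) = j^2 + j - 6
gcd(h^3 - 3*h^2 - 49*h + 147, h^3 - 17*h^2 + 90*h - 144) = h - 3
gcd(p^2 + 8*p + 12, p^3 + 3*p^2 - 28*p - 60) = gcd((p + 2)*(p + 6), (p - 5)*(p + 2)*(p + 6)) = p^2 + 8*p + 12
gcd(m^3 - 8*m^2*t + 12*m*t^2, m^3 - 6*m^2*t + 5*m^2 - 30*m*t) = -m^2 + 6*m*t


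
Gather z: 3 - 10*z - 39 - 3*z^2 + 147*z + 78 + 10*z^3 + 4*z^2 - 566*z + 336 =10*z^3 + z^2 - 429*z + 378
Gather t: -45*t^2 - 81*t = -45*t^2 - 81*t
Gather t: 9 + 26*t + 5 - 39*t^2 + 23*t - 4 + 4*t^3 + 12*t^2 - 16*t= 4*t^3 - 27*t^2 + 33*t + 10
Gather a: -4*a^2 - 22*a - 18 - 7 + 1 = -4*a^2 - 22*a - 24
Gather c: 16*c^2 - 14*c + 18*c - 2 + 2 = 16*c^2 + 4*c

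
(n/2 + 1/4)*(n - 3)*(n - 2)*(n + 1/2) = n^4/2 - 2*n^3 + 5*n^2/8 + 19*n/8 + 3/4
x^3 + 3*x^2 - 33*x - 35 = (x - 5)*(x + 1)*(x + 7)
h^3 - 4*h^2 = h^2*(h - 4)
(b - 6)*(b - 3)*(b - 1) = b^3 - 10*b^2 + 27*b - 18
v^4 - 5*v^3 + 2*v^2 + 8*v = v*(v - 4)*(v - 2)*(v + 1)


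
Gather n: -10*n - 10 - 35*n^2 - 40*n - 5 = -35*n^2 - 50*n - 15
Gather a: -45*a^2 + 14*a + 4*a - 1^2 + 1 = -45*a^2 + 18*a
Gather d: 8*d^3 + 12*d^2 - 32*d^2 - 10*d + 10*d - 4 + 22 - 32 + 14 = 8*d^3 - 20*d^2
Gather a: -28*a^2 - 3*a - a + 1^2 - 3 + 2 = -28*a^2 - 4*a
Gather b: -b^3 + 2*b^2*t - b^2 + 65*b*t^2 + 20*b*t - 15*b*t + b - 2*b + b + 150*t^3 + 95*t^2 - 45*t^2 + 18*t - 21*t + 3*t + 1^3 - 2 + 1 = -b^3 + b^2*(2*t - 1) + b*(65*t^2 + 5*t) + 150*t^3 + 50*t^2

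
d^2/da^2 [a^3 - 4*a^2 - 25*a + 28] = 6*a - 8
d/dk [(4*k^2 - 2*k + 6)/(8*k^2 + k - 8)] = 10*(2*k^2 - 16*k + 1)/(64*k^4 + 16*k^3 - 127*k^2 - 16*k + 64)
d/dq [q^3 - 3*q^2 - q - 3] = 3*q^2 - 6*q - 1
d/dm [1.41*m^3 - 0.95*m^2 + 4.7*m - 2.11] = 4.23*m^2 - 1.9*m + 4.7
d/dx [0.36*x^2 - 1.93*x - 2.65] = 0.72*x - 1.93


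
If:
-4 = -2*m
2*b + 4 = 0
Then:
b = -2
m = 2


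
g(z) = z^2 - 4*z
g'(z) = 2*z - 4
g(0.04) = -0.16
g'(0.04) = -3.92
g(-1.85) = 10.82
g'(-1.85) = -7.70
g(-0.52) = 2.35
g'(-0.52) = -5.04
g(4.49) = 2.20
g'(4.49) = 4.98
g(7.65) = 27.92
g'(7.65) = 11.30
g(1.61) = -3.85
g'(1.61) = -0.78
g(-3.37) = 24.84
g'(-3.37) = -10.74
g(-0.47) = 2.10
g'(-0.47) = -4.94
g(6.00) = 12.00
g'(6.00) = 8.00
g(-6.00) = 60.00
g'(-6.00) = -16.00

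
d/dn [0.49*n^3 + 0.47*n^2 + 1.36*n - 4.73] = 1.47*n^2 + 0.94*n + 1.36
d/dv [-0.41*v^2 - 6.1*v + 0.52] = -0.82*v - 6.1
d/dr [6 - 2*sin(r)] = -2*cos(r)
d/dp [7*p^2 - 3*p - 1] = 14*p - 3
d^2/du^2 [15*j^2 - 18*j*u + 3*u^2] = 6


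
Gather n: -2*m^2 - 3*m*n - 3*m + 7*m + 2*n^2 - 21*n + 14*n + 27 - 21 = -2*m^2 + 4*m + 2*n^2 + n*(-3*m - 7) + 6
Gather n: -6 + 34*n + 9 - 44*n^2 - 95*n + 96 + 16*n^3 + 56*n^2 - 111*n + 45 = 16*n^3 + 12*n^2 - 172*n + 144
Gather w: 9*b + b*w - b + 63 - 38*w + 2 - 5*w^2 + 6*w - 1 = 8*b - 5*w^2 + w*(b - 32) + 64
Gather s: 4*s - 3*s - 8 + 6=s - 2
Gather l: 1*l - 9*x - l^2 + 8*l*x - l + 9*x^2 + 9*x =-l^2 + 8*l*x + 9*x^2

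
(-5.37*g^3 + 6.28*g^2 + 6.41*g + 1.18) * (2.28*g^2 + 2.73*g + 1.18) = -12.2436*g^5 - 0.341700000000001*g^4 + 25.4226*g^3 + 27.6001*g^2 + 10.7852*g + 1.3924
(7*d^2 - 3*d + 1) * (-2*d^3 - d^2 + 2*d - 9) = -14*d^5 - d^4 + 15*d^3 - 70*d^2 + 29*d - 9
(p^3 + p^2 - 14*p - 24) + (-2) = p^3 + p^2 - 14*p - 26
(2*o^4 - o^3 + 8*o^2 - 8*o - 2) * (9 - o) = -2*o^5 + 19*o^4 - 17*o^3 + 80*o^2 - 70*o - 18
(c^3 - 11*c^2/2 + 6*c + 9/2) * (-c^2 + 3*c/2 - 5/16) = -c^5 + 7*c^4 - 233*c^3/16 + 199*c^2/32 + 39*c/8 - 45/32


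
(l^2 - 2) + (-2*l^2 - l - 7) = -l^2 - l - 9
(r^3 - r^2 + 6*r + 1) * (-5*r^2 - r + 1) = -5*r^5 + 4*r^4 - 28*r^3 - 12*r^2 + 5*r + 1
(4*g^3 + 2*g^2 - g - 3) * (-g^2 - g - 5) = -4*g^5 - 6*g^4 - 21*g^3 - 6*g^2 + 8*g + 15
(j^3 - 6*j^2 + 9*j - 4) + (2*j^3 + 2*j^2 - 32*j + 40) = 3*j^3 - 4*j^2 - 23*j + 36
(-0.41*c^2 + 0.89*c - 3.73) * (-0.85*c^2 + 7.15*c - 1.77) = 0.3485*c^4 - 3.688*c^3 + 10.2597*c^2 - 28.2448*c + 6.6021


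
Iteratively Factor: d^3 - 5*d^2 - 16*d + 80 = (d - 4)*(d^2 - d - 20) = (d - 4)*(d + 4)*(d - 5)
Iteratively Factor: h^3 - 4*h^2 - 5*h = (h + 1)*(h^2 - 5*h) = (h - 5)*(h + 1)*(h)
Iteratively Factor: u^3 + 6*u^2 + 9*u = (u + 3)*(u^2 + 3*u) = (u + 3)^2*(u)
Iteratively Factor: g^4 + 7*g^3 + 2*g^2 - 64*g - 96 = (g + 2)*(g^3 + 5*g^2 - 8*g - 48) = (g + 2)*(g + 4)*(g^2 + g - 12) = (g + 2)*(g + 4)^2*(g - 3)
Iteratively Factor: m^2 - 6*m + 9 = (m - 3)*(m - 3)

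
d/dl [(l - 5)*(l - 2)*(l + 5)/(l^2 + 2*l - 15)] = (l^2 - 6*l + 11)/(l^2 - 6*l + 9)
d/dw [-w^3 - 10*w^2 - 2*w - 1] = -3*w^2 - 20*w - 2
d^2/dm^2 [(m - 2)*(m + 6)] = 2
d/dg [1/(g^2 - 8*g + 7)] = 2*(4 - g)/(g^2 - 8*g + 7)^2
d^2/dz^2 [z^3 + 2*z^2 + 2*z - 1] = 6*z + 4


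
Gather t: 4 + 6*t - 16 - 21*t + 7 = -15*t - 5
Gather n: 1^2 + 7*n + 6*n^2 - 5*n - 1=6*n^2 + 2*n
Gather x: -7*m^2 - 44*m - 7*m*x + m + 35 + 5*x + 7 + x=-7*m^2 - 43*m + x*(6 - 7*m) + 42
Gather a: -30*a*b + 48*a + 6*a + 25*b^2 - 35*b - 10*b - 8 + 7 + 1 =a*(54 - 30*b) + 25*b^2 - 45*b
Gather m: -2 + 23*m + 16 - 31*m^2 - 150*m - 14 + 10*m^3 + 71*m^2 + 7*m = 10*m^3 + 40*m^2 - 120*m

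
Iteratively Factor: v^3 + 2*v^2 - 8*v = (v + 4)*(v^2 - 2*v) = v*(v + 4)*(v - 2)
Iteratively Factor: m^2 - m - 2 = (m + 1)*(m - 2)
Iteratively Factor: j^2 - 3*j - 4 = (j + 1)*(j - 4)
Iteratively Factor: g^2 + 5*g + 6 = (g + 2)*(g + 3)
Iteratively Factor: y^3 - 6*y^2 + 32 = (y - 4)*(y^2 - 2*y - 8) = (y - 4)^2*(y + 2)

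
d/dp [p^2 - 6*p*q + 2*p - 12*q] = 2*p - 6*q + 2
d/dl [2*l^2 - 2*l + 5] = 4*l - 2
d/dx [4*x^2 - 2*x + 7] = 8*x - 2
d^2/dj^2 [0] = 0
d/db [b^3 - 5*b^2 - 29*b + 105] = 3*b^2 - 10*b - 29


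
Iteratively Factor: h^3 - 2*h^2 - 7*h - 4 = (h + 1)*(h^2 - 3*h - 4) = (h + 1)^2*(h - 4)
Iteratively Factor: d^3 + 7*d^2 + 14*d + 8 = (d + 4)*(d^2 + 3*d + 2) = (d + 2)*(d + 4)*(d + 1)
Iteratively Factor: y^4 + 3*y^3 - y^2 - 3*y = (y + 1)*(y^3 + 2*y^2 - 3*y) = (y + 1)*(y + 3)*(y^2 - y) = y*(y + 1)*(y + 3)*(y - 1)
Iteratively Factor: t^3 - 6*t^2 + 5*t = (t - 1)*(t^2 - 5*t) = t*(t - 1)*(t - 5)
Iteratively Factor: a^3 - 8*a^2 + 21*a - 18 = (a - 3)*(a^2 - 5*a + 6) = (a - 3)*(a - 2)*(a - 3)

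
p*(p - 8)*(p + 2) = p^3 - 6*p^2 - 16*p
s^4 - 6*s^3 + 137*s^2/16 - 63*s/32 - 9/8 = (s - 4)*(s - 3/2)*(s - 3/4)*(s + 1/4)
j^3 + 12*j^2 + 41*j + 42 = (j + 2)*(j + 3)*(j + 7)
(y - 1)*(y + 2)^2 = y^3 + 3*y^2 - 4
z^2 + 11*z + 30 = (z + 5)*(z + 6)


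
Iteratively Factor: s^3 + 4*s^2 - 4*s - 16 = (s - 2)*(s^2 + 6*s + 8) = (s - 2)*(s + 4)*(s + 2)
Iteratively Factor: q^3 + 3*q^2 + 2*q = (q + 2)*(q^2 + q) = (q + 1)*(q + 2)*(q)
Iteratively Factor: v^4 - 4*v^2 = (v)*(v^3 - 4*v) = v*(v + 2)*(v^2 - 2*v) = v^2*(v + 2)*(v - 2)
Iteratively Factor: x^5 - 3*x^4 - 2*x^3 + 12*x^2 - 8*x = (x + 2)*(x^4 - 5*x^3 + 8*x^2 - 4*x) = x*(x + 2)*(x^3 - 5*x^2 + 8*x - 4) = x*(x - 2)*(x + 2)*(x^2 - 3*x + 2) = x*(x - 2)^2*(x + 2)*(x - 1)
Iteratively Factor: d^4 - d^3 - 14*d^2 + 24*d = (d)*(d^3 - d^2 - 14*d + 24) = d*(d - 2)*(d^2 + d - 12) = d*(d - 2)*(d + 4)*(d - 3)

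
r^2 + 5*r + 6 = (r + 2)*(r + 3)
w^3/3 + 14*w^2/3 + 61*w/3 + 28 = (w/3 + 1)*(w + 4)*(w + 7)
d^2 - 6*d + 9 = (d - 3)^2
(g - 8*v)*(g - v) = g^2 - 9*g*v + 8*v^2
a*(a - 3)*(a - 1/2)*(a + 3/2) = a^4 - 2*a^3 - 15*a^2/4 + 9*a/4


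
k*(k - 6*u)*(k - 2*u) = k^3 - 8*k^2*u + 12*k*u^2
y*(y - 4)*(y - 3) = y^3 - 7*y^2 + 12*y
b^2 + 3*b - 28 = (b - 4)*(b + 7)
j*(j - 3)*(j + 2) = j^3 - j^2 - 6*j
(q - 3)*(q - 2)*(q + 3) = q^3 - 2*q^2 - 9*q + 18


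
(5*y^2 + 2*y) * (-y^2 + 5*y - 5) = -5*y^4 + 23*y^3 - 15*y^2 - 10*y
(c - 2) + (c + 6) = 2*c + 4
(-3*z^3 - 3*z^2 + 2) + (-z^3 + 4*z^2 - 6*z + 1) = -4*z^3 + z^2 - 6*z + 3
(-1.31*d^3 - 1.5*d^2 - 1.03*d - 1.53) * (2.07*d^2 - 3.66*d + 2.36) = -2.7117*d^5 + 1.6896*d^4 + 0.2663*d^3 - 2.9373*d^2 + 3.169*d - 3.6108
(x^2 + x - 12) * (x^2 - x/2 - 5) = x^4 + x^3/2 - 35*x^2/2 + x + 60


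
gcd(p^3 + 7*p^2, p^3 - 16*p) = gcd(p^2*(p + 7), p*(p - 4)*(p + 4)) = p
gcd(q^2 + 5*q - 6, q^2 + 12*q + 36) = q + 6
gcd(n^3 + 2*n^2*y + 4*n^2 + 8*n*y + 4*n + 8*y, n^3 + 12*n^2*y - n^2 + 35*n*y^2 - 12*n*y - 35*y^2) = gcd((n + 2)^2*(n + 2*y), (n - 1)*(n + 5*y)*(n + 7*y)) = 1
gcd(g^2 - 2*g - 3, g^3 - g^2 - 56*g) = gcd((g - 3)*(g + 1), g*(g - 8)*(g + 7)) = 1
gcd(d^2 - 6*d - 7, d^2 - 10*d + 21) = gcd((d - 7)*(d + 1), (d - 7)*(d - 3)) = d - 7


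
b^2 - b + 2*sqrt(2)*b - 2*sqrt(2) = (b - 1)*(b + 2*sqrt(2))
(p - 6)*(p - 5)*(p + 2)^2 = p^4 - 7*p^3 - 10*p^2 + 76*p + 120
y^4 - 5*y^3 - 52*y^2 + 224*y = y*(y - 8)*(y - 4)*(y + 7)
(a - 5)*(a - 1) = a^2 - 6*a + 5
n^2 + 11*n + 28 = (n + 4)*(n + 7)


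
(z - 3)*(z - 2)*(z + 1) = z^3 - 4*z^2 + z + 6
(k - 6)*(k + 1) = k^2 - 5*k - 6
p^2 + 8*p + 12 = (p + 2)*(p + 6)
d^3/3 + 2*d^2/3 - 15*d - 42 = (d/3 + 1)*(d - 7)*(d + 6)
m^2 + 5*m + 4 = (m + 1)*(m + 4)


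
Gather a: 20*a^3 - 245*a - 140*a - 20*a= 20*a^3 - 405*a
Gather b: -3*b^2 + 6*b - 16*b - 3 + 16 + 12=-3*b^2 - 10*b + 25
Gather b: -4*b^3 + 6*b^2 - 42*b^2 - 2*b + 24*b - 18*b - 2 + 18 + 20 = -4*b^3 - 36*b^2 + 4*b + 36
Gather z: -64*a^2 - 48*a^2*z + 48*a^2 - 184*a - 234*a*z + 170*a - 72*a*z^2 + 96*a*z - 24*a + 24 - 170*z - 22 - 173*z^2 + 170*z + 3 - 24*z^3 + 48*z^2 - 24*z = -16*a^2 - 38*a - 24*z^3 + z^2*(-72*a - 125) + z*(-48*a^2 - 138*a - 24) + 5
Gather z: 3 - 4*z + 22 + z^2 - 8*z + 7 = z^2 - 12*z + 32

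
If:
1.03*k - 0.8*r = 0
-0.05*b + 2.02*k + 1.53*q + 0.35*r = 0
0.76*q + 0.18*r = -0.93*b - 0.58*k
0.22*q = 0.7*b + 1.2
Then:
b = -0.80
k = -1.83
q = 2.92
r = -2.35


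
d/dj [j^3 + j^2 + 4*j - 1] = 3*j^2 + 2*j + 4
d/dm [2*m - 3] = 2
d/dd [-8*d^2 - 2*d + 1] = -16*d - 2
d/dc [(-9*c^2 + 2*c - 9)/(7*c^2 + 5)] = 2*(-7*c^2 + 18*c + 5)/(49*c^4 + 70*c^2 + 25)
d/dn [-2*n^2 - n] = -4*n - 1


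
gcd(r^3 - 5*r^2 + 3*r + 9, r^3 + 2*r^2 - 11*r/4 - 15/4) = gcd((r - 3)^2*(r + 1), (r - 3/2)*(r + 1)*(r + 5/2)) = r + 1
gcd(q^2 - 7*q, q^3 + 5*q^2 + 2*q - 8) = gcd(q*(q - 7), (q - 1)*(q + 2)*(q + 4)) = 1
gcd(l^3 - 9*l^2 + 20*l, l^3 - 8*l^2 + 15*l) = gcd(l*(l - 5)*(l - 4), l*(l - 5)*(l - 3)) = l^2 - 5*l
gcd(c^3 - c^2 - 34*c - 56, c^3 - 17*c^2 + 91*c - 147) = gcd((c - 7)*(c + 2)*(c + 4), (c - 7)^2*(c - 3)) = c - 7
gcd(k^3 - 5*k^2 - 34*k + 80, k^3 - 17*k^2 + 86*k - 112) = k^2 - 10*k + 16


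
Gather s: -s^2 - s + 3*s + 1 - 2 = -s^2 + 2*s - 1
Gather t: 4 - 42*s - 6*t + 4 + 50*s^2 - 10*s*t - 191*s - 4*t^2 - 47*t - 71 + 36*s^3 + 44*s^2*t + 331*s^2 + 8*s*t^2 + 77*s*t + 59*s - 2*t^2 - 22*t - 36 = 36*s^3 + 381*s^2 - 174*s + t^2*(8*s - 6) + t*(44*s^2 + 67*s - 75) - 99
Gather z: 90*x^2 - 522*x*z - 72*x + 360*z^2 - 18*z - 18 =90*x^2 - 72*x + 360*z^2 + z*(-522*x - 18) - 18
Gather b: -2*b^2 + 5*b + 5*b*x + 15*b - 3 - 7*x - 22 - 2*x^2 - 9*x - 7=-2*b^2 + b*(5*x + 20) - 2*x^2 - 16*x - 32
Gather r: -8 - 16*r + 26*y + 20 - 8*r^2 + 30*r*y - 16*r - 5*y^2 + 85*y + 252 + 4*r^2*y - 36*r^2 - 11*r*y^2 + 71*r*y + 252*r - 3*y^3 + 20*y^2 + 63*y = r^2*(4*y - 44) + r*(-11*y^2 + 101*y + 220) - 3*y^3 + 15*y^2 + 174*y + 264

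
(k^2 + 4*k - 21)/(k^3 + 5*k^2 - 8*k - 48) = (k + 7)/(k^2 + 8*k + 16)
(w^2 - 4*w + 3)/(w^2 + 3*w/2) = 2*(w^2 - 4*w + 3)/(w*(2*w + 3))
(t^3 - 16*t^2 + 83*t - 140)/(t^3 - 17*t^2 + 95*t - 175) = (t - 4)/(t - 5)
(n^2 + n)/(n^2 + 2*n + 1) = n/(n + 1)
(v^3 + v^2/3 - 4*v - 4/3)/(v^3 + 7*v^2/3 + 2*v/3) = (v - 2)/v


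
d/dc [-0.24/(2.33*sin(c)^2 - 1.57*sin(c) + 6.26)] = (1.1184*sin(c) - 0.3768)*cos(c)/(2.33*sin(c)^2 - 1.57*sin(c) + 6.26)^2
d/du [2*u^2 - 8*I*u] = 4*u - 8*I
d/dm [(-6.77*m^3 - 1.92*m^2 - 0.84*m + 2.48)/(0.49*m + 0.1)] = (-6.6346*m^3 - 2.9718*m^2 - 0.384*m - 1.2992)/(0.2401*m^2 + 0.098*m + 0.01)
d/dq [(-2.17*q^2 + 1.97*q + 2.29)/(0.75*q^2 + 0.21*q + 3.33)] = (-1.9332*q^2 - 17.8872*q + 6.0792)/(0.5625*q^4 + 0.315*q^3 + 5.0391*q^2 + 1.3986*q + 11.0889)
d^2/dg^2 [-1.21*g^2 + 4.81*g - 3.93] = -2.42000000000000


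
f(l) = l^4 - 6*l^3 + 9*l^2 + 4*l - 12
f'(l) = 4*l^3 - 18*l^2 + 18*l + 4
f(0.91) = -4.74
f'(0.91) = 8.49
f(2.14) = -0.05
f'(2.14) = -0.71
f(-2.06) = 88.41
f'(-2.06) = -144.43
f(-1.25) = 11.22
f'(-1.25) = -54.44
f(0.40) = -9.32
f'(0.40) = 8.58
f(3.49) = 4.88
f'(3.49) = 17.61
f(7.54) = 1189.96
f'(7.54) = 831.04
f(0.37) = -9.57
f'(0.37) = 8.40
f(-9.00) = 11616.00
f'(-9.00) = -4532.00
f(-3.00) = 300.00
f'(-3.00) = -320.00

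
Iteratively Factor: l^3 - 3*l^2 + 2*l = (l - 2)*(l^2 - l) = l*(l - 2)*(l - 1)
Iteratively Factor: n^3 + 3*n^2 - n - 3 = (n + 3)*(n^2 - 1) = (n + 1)*(n + 3)*(n - 1)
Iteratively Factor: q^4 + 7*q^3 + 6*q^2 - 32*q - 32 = (q + 1)*(q^3 + 6*q^2 - 32) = (q - 2)*(q + 1)*(q^2 + 8*q + 16) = (q - 2)*(q + 1)*(q + 4)*(q + 4)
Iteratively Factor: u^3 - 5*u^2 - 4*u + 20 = (u + 2)*(u^2 - 7*u + 10) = (u - 2)*(u + 2)*(u - 5)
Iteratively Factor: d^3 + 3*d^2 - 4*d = (d + 4)*(d^2 - d) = d*(d + 4)*(d - 1)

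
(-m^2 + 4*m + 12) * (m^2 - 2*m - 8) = -m^4 + 6*m^3 + 12*m^2 - 56*m - 96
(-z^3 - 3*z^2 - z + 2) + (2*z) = -z^3 - 3*z^2 + z + 2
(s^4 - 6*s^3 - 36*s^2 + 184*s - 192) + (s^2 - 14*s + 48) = s^4 - 6*s^3 - 35*s^2 + 170*s - 144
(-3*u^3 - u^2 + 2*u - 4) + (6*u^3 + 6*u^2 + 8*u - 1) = 3*u^3 + 5*u^2 + 10*u - 5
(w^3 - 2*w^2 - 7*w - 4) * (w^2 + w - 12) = w^5 - w^4 - 21*w^3 + 13*w^2 + 80*w + 48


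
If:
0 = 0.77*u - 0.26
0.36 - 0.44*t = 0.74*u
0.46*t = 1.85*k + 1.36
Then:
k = -0.67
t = 0.25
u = 0.34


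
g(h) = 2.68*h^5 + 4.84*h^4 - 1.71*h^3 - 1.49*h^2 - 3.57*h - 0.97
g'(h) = 13.4*h^4 + 19.36*h^3 - 5.13*h^2 - 2.98*h - 3.57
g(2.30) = 270.07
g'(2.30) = 572.98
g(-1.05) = 5.58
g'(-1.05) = -12.22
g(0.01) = -1.01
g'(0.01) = -3.60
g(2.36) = 306.17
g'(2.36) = 630.97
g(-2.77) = -118.27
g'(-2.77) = 342.75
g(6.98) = 55211.56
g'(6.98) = 38116.69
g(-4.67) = -3493.37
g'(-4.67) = 4300.11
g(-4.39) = -2441.45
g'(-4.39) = 3249.65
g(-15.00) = -1784611.42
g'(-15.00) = 611921.88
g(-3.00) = -216.70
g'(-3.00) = 521.88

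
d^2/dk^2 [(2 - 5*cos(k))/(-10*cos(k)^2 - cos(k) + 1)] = (-1125*(1 - cos(2*k))^2*cos(k) + 425*(1 - cos(2*k))^2/2 + 997*cos(k) + 577*cos(2*k)/2 - 810*cos(3*k) + 250*cos(5*k) - 1191/2)/(cos(k) + 5*cos(2*k) + 4)^3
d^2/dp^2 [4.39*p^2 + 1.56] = 8.78000000000000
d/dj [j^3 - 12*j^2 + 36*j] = 3*j^2 - 24*j + 36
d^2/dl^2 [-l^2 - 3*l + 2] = -2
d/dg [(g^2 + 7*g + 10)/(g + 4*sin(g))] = ((g + 4*sin(g))*(2*g + 7) - (4*cos(g) + 1)*(g^2 + 7*g + 10))/(g + 4*sin(g))^2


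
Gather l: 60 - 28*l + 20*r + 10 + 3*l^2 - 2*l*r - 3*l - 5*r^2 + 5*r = 3*l^2 + l*(-2*r - 31) - 5*r^2 + 25*r + 70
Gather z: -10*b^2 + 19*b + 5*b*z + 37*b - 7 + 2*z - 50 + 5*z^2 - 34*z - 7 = -10*b^2 + 56*b + 5*z^2 + z*(5*b - 32) - 64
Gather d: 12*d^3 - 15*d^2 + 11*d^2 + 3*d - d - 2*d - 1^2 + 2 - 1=12*d^3 - 4*d^2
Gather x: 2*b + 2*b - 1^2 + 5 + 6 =4*b + 10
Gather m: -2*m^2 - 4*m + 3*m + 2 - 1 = -2*m^2 - m + 1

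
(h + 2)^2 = h^2 + 4*h + 4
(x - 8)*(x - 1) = x^2 - 9*x + 8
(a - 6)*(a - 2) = a^2 - 8*a + 12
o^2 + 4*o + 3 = (o + 1)*(o + 3)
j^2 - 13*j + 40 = (j - 8)*(j - 5)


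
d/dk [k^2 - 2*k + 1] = 2*k - 2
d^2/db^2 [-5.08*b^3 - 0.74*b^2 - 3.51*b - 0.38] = -30.48*b - 1.48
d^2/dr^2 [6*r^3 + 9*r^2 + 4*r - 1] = 36*r + 18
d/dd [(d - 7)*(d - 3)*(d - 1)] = 3*d^2 - 22*d + 31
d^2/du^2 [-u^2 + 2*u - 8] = -2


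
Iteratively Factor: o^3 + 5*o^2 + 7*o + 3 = (o + 1)*(o^2 + 4*o + 3) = (o + 1)*(o + 3)*(o + 1)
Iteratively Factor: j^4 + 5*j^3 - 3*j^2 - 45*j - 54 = (j + 3)*(j^3 + 2*j^2 - 9*j - 18) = (j + 2)*(j + 3)*(j^2 - 9) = (j + 2)*(j + 3)^2*(j - 3)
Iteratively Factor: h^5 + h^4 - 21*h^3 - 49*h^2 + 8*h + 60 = (h + 2)*(h^4 - h^3 - 19*h^2 - 11*h + 30) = (h + 2)^2*(h^3 - 3*h^2 - 13*h + 15) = (h - 5)*(h + 2)^2*(h^2 + 2*h - 3) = (h - 5)*(h + 2)^2*(h + 3)*(h - 1)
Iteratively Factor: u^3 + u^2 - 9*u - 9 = (u - 3)*(u^2 + 4*u + 3) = (u - 3)*(u + 1)*(u + 3)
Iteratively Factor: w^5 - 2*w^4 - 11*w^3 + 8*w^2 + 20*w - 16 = (w - 1)*(w^4 - w^3 - 12*w^2 - 4*w + 16) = (w - 4)*(w - 1)*(w^3 + 3*w^2 - 4) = (w - 4)*(w - 1)^2*(w^2 + 4*w + 4) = (w - 4)*(w - 1)^2*(w + 2)*(w + 2)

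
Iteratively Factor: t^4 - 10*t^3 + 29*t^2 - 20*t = (t)*(t^3 - 10*t^2 + 29*t - 20) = t*(t - 4)*(t^2 - 6*t + 5) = t*(t - 4)*(t - 1)*(t - 5)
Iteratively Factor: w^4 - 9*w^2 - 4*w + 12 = (w - 1)*(w^3 + w^2 - 8*w - 12) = (w - 3)*(w - 1)*(w^2 + 4*w + 4) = (w - 3)*(w - 1)*(w + 2)*(w + 2)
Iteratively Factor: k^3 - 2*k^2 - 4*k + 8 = (k - 2)*(k^2 - 4) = (k - 2)^2*(k + 2)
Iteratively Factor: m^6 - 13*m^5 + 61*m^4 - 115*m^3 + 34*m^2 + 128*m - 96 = (m - 1)*(m^5 - 12*m^4 + 49*m^3 - 66*m^2 - 32*m + 96) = (m - 4)*(m - 1)*(m^4 - 8*m^3 + 17*m^2 + 2*m - 24) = (m - 4)*(m - 2)*(m - 1)*(m^3 - 6*m^2 + 5*m + 12) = (m - 4)*(m - 3)*(m - 2)*(m - 1)*(m^2 - 3*m - 4) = (m - 4)*(m - 3)*(m - 2)*(m - 1)*(m + 1)*(m - 4)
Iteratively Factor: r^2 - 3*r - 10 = (r - 5)*(r + 2)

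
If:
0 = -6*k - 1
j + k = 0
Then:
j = 1/6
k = -1/6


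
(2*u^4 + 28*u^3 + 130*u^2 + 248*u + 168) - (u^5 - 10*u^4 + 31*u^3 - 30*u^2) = -u^5 + 12*u^4 - 3*u^3 + 160*u^2 + 248*u + 168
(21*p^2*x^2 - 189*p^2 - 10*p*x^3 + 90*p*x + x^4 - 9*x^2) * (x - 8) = 21*p^2*x^3 - 168*p^2*x^2 - 189*p^2*x + 1512*p^2 - 10*p*x^4 + 80*p*x^3 + 90*p*x^2 - 720*p*x + x^5 - 8*x^4 - 9*x^3 + 72*x^2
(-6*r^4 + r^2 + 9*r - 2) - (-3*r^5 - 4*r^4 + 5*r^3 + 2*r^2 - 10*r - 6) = 3*r^5 - 2*r^4 - 5*r^3 - r^2 + 19*r + 4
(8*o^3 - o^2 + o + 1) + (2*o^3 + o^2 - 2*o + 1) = 10*o^3 - o + 2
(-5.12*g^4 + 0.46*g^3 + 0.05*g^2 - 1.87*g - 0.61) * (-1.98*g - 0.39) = 10.1376*g^5 + 1.086*g^4 - 0.2784*g^3 + 3.6831*g^2 + 1.9371*g + 0.2379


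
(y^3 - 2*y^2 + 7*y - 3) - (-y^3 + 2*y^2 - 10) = 2*y^3 - 4*y^2 + 7*y + 7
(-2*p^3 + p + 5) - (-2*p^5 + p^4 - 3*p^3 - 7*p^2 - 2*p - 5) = 2*p^5 - p^4 + p^3 + 7*p^2 + 3*p + 10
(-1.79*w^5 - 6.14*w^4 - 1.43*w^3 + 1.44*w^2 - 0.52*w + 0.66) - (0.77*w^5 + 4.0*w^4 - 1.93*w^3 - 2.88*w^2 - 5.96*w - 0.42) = -2.56*w^5 - 10.14*w^4 + 0.5*w^3 + 4.32*w^2 + 5.44*w + 1.08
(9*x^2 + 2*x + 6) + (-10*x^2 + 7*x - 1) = -x^2 + 9*x + 5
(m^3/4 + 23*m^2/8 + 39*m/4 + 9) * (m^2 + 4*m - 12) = m^5/4 + 31*m^4/8 + 73*m^3/4 + 27*m^2/2 - 81*m - 108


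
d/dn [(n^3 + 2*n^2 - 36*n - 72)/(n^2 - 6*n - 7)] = (n^4 - 12*n^3 + 3*n^2 + 116*n - 180)/(n^4 - 12*n^3 + 22*n^2 + 84*n + 49)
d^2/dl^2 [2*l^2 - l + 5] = 4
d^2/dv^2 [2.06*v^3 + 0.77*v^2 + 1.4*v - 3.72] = 12.36*v + 1.54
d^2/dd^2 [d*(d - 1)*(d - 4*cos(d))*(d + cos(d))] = 3*d^3*cos(d) + 18*d^2*sin(d) - 3*d^2*cos(d) + 8*d^2*cos(2*d) + 12*d^2 - 12*d*sin(d) + 16*d*sin(2*d) - 18*d*cos(d) - 8*d*cos(2*d) - 6*d - 8*sin(2*d) + 6*cos(d) - 4*cos(2*d) - 4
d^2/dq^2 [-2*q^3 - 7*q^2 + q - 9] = -12*q - 14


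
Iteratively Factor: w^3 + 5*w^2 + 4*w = (w)*(w^2 + 5*w + 4) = w*(w + 4)*(w + 1)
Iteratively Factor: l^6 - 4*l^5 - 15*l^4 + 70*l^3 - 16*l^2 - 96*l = (l + 1)*(l^5 - 5*l^4 - 10*l^3 + 80*l^2 - 96*l) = l*(l + 1)*(l^4 - 5*l^3 - 10*l^2 + 80*l - 96) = l*(l + 1)*(l + 4)*(l^3 - 9*l^2 + 26*l - 24) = l*(l - 2)*(l + 1)*(l + 4)*(l^2 - 7*l + 12) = l*(l - 3)*(l - 2)*(l + 1)*(l + 4)*(l - 4)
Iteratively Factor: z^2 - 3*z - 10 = (z - 5)*(z + 2)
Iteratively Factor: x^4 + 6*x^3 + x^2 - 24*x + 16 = (x + 4)*(x^3 + 2*x^2 - 7*x + 4) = (x - 1)*(x + 4)*(x^2 + 3*x - 4) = (x - 1)^2*(x + 4)*(x + 4)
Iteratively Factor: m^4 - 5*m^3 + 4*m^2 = (m)*(m^3 - 5*m^2 + 4*m) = m^2*(m^2 - 5*m + 4) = m^2*(m - 1)*(m - 4)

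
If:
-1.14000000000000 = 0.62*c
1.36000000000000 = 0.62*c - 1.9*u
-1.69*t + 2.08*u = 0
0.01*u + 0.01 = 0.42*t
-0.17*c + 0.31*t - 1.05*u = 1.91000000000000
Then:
No Solution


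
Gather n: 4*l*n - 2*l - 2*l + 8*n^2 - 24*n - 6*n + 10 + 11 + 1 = -4*l + 8*n^2 + n*(4*l - 30) + 22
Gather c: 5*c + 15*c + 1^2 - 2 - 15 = 20*c - 16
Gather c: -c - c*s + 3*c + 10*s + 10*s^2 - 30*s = c*(2 - s) + 10*s^2 - 20*s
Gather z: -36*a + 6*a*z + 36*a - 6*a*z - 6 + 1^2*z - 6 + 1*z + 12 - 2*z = 0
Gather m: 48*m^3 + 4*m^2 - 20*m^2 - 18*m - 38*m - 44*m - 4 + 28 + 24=48*m^3 - 16*m^2 - 100*m + 48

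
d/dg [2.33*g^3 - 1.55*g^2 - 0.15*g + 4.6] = 6.99*g^2 - 3.1*g - 0.15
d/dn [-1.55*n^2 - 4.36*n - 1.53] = -3.1*n - 4.36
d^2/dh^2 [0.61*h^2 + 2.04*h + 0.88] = 1.22000000000000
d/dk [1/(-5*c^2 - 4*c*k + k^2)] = 2*(2*c - k)/(5*c^2 + 4*c*k - k^2)^2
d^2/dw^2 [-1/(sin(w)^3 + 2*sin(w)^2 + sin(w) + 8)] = (9*sin(w)^6 + 22*sin(w)^5 + 6*sin(w)^4 - 98*sin(w)^3 - 93*sin(w)^2 + 28*sin(w) + 30)/(sin(w)^3 + 2*sin(w)^2 + sin(w) + 8)^3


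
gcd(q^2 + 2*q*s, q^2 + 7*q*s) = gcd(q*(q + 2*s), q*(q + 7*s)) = q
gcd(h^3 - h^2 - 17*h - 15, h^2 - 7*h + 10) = h - 5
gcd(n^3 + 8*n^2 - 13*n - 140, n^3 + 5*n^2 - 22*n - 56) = n^2 + 3*n - 28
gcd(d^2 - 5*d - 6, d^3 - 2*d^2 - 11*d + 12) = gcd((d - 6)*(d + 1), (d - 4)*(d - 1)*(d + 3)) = 1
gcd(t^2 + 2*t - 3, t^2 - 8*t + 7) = t - 1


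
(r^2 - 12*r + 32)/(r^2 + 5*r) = (r^2 - 12*r + 32)/(r*(r + 5))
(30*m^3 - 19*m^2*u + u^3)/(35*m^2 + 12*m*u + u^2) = (6*m^2 - 5*m*u + u^2)/(7*m + u)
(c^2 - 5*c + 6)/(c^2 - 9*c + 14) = (c - 3)/(c - 7)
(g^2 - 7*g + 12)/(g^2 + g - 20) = (g - 3)/(g + 5)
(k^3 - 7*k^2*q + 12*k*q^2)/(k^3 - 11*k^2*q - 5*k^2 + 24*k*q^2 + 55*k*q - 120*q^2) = k*(-k + 4*q)/(-k^2 + 8*k*q + 5*k - 40*q)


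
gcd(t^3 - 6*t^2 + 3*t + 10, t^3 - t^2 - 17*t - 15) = t^2 - 4*t - 5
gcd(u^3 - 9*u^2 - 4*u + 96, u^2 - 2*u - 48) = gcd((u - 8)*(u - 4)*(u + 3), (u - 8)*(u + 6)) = u - 8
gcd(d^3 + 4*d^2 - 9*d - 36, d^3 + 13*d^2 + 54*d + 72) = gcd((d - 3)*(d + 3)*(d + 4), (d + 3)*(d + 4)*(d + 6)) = d^2 + 7*d + 12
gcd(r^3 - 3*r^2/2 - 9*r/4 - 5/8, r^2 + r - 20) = 1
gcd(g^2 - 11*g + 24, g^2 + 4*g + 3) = 1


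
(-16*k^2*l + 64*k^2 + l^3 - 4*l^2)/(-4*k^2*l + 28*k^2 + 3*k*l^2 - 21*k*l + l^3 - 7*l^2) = (4*k*l - 16*k - l^2 + 4*l)/(k*l - 7*k - l^2 + 7*l)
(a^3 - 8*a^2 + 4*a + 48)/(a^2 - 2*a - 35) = (-a^3 + 8*a^2 - 4*a - 48)/(-a^2 + 2*a + 35)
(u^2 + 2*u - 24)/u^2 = 1 + 2/u - 24/u^2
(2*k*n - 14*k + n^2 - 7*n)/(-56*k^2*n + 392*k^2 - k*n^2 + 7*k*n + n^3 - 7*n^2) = (-2*k - n)/(56*k^2 + k*n - n^2)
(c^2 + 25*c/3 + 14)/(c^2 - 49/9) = 3*(c + 6)/(3*c - 7)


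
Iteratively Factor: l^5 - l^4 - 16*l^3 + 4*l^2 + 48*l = (l - 4)*(l^4 + 3*l^3 - 4*l^2 - 12*l) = (l - 4)*(l - 2)*(l^3 + 5*l^2 + 6*l) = (l - 4)*(l - 2)*(l + 3)*(l^2 + 2*l) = l*(l - 4)*(l - 2)*(l + 3)*(l + 2)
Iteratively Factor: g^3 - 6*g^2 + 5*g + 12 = (g + 1)*(g^2 - 7*g + 12) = (g - 3)*(g + 1)*(g - 4)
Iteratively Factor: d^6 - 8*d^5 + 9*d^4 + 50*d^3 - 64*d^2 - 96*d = (d - 4)*(d^5 - 4*d^4 - 7*d^3 + 22*d^2 + 24*d) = (d - 4)*(d + 2)*(d^4 - 6*d^3 + 5*d^2 + 12*d) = d*(d - 4)*(d + 2)*(d^3 - 6*d^2 + 5*d + 12) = d*(d - 4)^2*(d + 2)*(d^2 - 2*d - 3) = d*(d - 4)^2*(d - 3)*(d + 2)*(d + 1)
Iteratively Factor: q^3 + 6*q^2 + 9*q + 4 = (q + 1)*(q^2 + 5*q + 4) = (q + 1)^2*(q + 4)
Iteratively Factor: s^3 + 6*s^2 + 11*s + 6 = (s + 3)*(s^2 + 3*s + 2) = (s + 1)*(s + 3)*(s + 2)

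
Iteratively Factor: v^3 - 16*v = (v + 4)*(v^2 - 4*v) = v*(v + 4)*(v - 4)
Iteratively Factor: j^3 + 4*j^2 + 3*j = (j + 3)*(j^2 + j) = j*(j + 3)*(j + 1)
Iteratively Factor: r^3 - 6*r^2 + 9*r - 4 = (r - 1)*(r^2 - 5*r + 4) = (r - 4)*(r - 1)*(r - 1)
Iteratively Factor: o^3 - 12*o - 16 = (o + 2)*(o^2 - 2*o - 8) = (o + 2)^2*(o - 4)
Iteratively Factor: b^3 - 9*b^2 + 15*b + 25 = (b + 1)*(b^2 - 10*b + 25) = (b - 5)*(b + 1)*(b - 5)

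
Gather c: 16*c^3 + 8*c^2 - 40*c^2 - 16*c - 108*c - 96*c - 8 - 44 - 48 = 16*c^3 - 32*c^2 - 220*c - 100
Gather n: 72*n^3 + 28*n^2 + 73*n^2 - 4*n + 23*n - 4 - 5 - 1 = 72*n^3 + 101*n^2 + 19*n - 10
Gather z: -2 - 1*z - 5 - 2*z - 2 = -3*z - 9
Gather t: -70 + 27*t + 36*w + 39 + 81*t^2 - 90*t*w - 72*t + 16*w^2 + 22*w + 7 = 81*t^2 + t*(-90*w - 45) + 16*w^2 + 58*w - 24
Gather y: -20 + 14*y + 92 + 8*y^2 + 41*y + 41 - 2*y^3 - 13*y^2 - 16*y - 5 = -2*y^3 - 5*y^2 + 39*y + 108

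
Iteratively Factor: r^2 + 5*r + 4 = (r + 1)*(r + 4)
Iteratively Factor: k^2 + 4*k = (k + 4)*(k)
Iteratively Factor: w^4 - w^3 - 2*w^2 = (w)*(w^3 - w^2 - 2*w) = w*(w - 2)*(w^2 + w) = w^2*(w - 2)*(w + 1)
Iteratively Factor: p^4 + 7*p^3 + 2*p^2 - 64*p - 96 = (p - 3)*(p^3 + 10*p^2 + 32*p + 32) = (p - 3)*(p + 4)*(p^2 + 6*p + 8) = (p - 3)*(p + 2)*(p + 4)*(p + 4)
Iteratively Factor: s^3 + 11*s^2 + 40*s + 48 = (s + 4)*(s^2 + 7*s + 12) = (s + 4)^2*(s + 3)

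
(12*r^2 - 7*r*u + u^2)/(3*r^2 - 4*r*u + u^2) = (4*r - u)/(r - u)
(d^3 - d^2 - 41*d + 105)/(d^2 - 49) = (d^2 - 8*d + 15)/(d - 7)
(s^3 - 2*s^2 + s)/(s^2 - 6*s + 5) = s*(s - 1)/(s - 5)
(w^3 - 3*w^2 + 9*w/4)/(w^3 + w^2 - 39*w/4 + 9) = w/(w + 4)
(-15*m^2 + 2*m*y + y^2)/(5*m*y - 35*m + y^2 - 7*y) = (-3*m + y)/(y - 7)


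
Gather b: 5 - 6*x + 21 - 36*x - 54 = -42*x - 28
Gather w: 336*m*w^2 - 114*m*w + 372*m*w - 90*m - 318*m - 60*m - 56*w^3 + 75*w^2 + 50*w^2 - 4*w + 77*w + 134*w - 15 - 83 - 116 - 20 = -468*m - 56*w^3 + w^2*(336*m + 125) + w*(258*m + 207) - 234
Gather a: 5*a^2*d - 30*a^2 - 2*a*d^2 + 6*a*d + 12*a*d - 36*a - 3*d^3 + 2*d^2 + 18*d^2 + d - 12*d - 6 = a^2*(5*d - 30) + a*(-2*d^2 + 18*d - 36) - 3*d^3 + 20*d^2 - 11*d - 6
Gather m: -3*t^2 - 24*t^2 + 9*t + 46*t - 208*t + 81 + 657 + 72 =-27*t^2 - 153*t + 810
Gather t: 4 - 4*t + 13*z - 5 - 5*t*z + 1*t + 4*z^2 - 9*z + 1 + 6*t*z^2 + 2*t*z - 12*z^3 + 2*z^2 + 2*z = t*(6*z^2 - 3*z - 3) - 12*z^3 + 6*z^2 + 6*z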